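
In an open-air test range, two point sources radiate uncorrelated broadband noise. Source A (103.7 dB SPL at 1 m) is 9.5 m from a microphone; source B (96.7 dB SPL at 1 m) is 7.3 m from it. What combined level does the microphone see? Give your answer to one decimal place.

85.4 dB SPL

At the listener: L_A = 103.7 − 20·log₁₀(9.5) = 84.15 dB; L_B = 96.7 − 20·log₁₀(7.3) = 79.43 dB.
Combined: 10·log₁₀(10^(84.15/10)+10^(79.43/10)) = 85.4 dB SPL.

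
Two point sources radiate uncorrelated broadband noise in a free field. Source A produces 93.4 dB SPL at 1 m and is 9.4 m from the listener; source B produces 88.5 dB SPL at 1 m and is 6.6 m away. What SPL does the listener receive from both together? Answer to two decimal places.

At the listener: L_A = 93.4 − 20·log₁₀(9.4) = 73.937 dB; L_B = 88.5 − 20·log₁₀(6.6) = 72.109 dB.
Combined: 10·log₁₀(10^(73.937/10)+10^(72.109/10)) = 76.13 dB SPL.

76.13 dB SPL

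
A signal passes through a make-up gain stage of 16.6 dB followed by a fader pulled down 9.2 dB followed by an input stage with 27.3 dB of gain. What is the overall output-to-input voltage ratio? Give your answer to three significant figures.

54.3

Net gain = 16.6 + (−9.2) + 27.3 = 34.7 dB.
Voltage ratio = 10^(34.7/20) = 54.3.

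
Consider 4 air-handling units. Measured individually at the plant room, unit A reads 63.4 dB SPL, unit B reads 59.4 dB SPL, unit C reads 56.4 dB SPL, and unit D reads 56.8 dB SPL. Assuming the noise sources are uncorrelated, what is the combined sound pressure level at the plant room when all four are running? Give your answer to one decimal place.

66.0 dB SPL

Uncorrelated sources add in intensity (power), not in dB.
L_total = 10·log₁₀(10^(63.4/10) + 10^(59.4/10) + 10^(56.4/10) + 10^(56.8/10)) = 10·log₁₀(3974000) = 66.0 dB SPL.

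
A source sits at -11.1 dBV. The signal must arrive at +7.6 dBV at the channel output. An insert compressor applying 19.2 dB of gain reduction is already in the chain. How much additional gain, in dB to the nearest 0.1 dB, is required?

The required make-up gain is the shortfall in the dB sum.
G = +7.6 − (-11.1) + 19.2 = 37.9 dB.

37.9 dB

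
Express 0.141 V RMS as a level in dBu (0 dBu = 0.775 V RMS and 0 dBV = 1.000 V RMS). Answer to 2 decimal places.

-14.80 dBu

dBu = 20·log₁₀(V / 0.775 V).
20·log₁₀(0.141/0.775) = -14.80 dBu.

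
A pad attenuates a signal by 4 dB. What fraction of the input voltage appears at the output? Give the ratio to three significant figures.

0.631

Voltage ratio = 10^(dB/20).
10^(-4/20) = 10^(-0.2000) = 0.631.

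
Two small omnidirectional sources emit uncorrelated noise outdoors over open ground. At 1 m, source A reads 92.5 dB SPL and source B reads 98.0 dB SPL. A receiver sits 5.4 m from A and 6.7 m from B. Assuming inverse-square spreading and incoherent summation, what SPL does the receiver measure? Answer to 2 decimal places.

At the listener: L_A = 92.5 − 20·log₁₀(5.4) = 77.852 dB; L_B = 98.0 − 20·log₁₀(6.7) = 81.479 dB.
Combined: 10·log₁₀(10^(77.852/10)+10^(81.479/10)) = 83.04 dB SPL.

83.04 dB SPL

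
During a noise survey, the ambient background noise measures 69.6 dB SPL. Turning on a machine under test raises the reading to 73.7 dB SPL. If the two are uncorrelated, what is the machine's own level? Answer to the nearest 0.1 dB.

71.6 dB SPL

Remove the background by subtracting linear intensities:
L_src = 10·log₁₀(10^(73.7/10) − 10^(69.6/10)) = 10·log₁₀(14320000) = 71.6 dB SPL.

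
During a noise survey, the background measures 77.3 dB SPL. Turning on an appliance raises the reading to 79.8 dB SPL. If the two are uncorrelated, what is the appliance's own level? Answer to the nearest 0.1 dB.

Background correction is a power subtraction:
L_src = 10·log₁₀(10^(79.8/10) − 10^(77.3/10)) = 10·log₁₀(41800000) = 76.2 dB SPL.

76.2 dB SPL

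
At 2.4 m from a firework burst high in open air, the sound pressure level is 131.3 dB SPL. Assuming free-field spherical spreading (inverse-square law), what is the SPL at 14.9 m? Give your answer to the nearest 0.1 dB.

115.4 dB SPL

For a point source in a free field, ΔL = −20·log₁₀(d₂/d₁).
ΔL = −20·log₁₀(14.9/2.4) = -15.86 dB, so L₂ = 131.3 + (-15.86) = 115.4 dB SPL.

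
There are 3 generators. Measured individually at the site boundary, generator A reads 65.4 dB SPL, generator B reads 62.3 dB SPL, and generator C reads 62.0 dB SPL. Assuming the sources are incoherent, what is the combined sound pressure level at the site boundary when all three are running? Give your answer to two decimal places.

68.29 dB SPL

Uncorrelated sources add in intensity (power), not in dB.
L_total = 10·log₁₀(10^(65.4/10) + 10^(62.3/10) + 10^(62.0/10)) = 10·log₁₀(6751000) = 68.29 dB SPL.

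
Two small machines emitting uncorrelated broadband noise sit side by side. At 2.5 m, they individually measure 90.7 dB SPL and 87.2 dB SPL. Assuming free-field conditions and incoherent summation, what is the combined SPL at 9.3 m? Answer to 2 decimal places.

Combined at 2.5 m: 10·log₁₀(10^(90.7/10)+10^(87.2/10)) = 92.304 dB SPL.
Then apply −20·log₁₀(9.3/2.5) = -11.411 dB → 80.89 dB SPL.

80.89 dB SPL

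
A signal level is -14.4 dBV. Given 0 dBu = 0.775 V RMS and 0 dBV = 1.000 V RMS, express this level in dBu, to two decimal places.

-12.19 dBu

The offset between the scales is 20·log₁₀(0.775/1.000) = −2.214 dB.
So dBu = -14.4 + 2.214 = -12.19 dBu.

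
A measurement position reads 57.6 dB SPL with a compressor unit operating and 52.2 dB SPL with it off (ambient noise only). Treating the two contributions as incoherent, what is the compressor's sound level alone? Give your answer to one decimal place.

56.1 dB SPL

Background correction is a power subtraction:
L_src = 10·log₁₀(10^(57.6/10) − 10^(52.2/10)) = 10·log₁₀(409500) = 56.1 dB SPL.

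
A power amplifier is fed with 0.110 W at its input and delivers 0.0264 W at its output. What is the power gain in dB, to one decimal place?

-6.2 dB

Power is a power quantity, so gain = 10·log₁₀(P_out/P_in).
10·log₁₀(0.0264/0.110) = 10·log₁₀(0.2400) = -6.2 dB.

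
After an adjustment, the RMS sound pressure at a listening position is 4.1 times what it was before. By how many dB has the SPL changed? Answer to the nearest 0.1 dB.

SPL change from a pressure ratio uses the 20·log₁₀ form:
20·log₁₀(4.1) = 12.3 dB.

12.3 dB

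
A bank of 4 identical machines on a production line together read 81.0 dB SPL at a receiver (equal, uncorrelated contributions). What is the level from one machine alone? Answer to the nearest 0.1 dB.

4 equal incoherent sources add 10·log₁₀(4) = 6.02 dB over one source.
L_one = 81.0 − 6.02 = 75.0 dB SPL.

75.0 dB SPL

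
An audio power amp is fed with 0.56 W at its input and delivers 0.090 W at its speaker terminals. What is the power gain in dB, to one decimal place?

For a power ratio, dB = 10·log₁₀(P₂/P₁).
10·log₁₀(0.090/0.56) = 10·log₁₀(0.1607) = -7.9 dB.

-7.9 dB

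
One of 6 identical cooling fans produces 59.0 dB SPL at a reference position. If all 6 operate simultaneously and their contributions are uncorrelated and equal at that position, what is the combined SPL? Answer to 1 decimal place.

66.8 dB SPL

6 equal incoherent sources raise the level by 10·log₁₀(6) = 7.78 dB.
L_total = 59.0 + 7.78 = 66.8 dB SPL.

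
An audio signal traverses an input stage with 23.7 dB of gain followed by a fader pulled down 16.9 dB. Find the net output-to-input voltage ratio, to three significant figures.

2.19

Net gain = 23.7 + (−16.9) = 6.8 dB.
Voltage ratio = 10^(6.8/20) = 2.19.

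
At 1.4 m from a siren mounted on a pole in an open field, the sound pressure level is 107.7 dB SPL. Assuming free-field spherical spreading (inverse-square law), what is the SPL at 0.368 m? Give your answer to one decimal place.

119.3 dB SPL

Free-field point source: level drops by 20·log₁₀ of the distance ratio.
ΔL = −20·log₁₀(0.368/1.4) = 11.61 dB, so L₂ = 107.7 + (11.61) = 119.3 dB SPL.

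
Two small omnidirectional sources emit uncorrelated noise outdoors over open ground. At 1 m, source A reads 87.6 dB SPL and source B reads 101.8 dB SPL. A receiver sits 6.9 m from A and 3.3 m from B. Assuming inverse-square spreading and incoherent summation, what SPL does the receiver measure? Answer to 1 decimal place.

91.5 dB SPL

At the listener: L_A = 87.6 − 20·log₁₀(6.9) = 70.82 dB; L_B = 101.8 − 20·log₁₀(3.3) = 91.43 dB.
Combined: 10·log₁₀(10^(70.82/10)+10^(91.43/10)) = 91.5 dB SPL.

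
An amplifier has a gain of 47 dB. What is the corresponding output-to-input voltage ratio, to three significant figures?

224

Voltage ratio = 10^(dB/20).
10^(47/20) = 10^(2.350) = 224.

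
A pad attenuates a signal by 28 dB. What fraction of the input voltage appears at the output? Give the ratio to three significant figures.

0.0398

Voltage ratio = 10^(dB/20).
10^(-28/20) = 10^(-1.400) = 0.0398.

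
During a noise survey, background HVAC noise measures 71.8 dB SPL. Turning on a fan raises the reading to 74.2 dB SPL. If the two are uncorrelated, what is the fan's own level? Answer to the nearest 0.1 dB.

Background correction is a power subtraction:
L_src = 10·log₁₀(10^(74.2/10) − 10^(71.8/10)) = 10·log₁₀(11170000) = 70.5 dB SPL.

70.5 dB SPL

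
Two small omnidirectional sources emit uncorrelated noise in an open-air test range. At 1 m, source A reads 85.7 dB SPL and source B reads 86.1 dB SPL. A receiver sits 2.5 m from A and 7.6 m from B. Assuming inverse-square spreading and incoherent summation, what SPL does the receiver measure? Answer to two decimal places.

78.23 dB SPL

At the listener: L_A = 85.7 − 20·log₁₀(2.5) = 77.741 dB; L_B = 86.1 − 20·log₁₀(7.6) = 68.484 dB.
Combined: 10·log₁₀(10^(77.741/10)+10^(68.484/10)) = 78.23 dB SPL.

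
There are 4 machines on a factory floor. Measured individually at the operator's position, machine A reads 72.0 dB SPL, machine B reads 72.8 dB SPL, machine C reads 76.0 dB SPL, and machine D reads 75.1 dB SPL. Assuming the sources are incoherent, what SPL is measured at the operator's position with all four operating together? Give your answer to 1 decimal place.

80.3 dB SPL

Incoherent sources sum as intensities:
L_total = 10·log₁₀(10^(72.0/10) + 10^(72.8/10) + 10^(76.0/10) + 10^(75.1/10)) = 10·log₁₀(107100000) = 80.3 dB SPL.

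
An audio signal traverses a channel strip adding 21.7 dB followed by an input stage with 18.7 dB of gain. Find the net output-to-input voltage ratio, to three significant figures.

105

Net gain = 21.7 + 18.7 = 40.4 dB.
Voltage ratio = 10^(40.4/20) = 105.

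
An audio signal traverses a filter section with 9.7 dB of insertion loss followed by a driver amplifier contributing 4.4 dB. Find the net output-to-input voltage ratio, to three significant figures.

Net gain = (−9.7) + 4.4 = -5.3 dB.
Voltage ratio = 10^(-5.3/20) = 0.543.

0.543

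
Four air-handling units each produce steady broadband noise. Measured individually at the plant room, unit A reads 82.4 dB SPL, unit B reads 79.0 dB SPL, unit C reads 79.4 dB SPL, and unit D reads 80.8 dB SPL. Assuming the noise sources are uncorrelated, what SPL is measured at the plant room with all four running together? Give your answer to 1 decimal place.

Uncorrelated sources add in intensity (power), not in dB.
L_total = 10·log₁₀(10^(82.4/10) + 10^(79.0/10) + 10^(79.4/10) + 10^(80.8/10)) = 10·log₁₀(460500000) = 86.6 dB SPL.

86.6 dB SPL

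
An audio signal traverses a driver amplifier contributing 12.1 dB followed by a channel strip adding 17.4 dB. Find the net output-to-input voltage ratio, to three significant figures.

Net gain = 12.1 + 17.4 = 29.5 dB.
Voltage ratio = 10^(29.5/20) = 29.9.

29.9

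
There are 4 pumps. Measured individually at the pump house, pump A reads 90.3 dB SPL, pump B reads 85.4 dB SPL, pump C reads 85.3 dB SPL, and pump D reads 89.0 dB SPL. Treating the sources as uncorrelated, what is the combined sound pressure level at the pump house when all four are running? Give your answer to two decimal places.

94.07 dB SPL

Uncorrelated sources add in intensity (power), not in dB.
L_total = 10·log₁₀(10^(90.3/10) + 10^(85.4/10) + 10^(85.3/10) + 10^(89.0/10)) = 10·log₁₀(2551000000) = 94.07 dB SPL.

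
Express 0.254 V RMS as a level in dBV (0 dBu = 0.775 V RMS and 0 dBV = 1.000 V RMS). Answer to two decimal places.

-11.90 dBV

dBV = 20·log₁₀(V / 1.000 V).
20·log₁₀(0.254/1.000) = -11.90 dBV.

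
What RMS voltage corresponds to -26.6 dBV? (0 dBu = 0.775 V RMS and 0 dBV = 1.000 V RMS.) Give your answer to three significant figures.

0.0468 V

V = 1.000 V × 10^(-26.6/20).
= 1.000 × 0.04677 = 0.0468 V.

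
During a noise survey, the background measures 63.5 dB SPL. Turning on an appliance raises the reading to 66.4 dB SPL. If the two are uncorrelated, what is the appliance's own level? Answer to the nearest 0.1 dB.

Subtract intensities: L_src = 10·log₁₀(10^(L_total/10) − 10^(L_bg/10)).
L_src = 10·log₁₀(10^(66.4/10) − 10^(63.5/10)) = 10·log₁₀(2126000) = 63.3 dB SPL.

63.3 dB SPL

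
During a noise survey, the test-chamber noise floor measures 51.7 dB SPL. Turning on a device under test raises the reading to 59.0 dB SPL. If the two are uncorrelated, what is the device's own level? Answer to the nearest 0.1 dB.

Subtract intensities: L_src = 10·log₁₀(10^(L_total/10) − 10^(L_bg/10)).
L_src = 10·log₁₀(10^(59.0/10) − 10^(51.7/10)) = 10·log₁₀(646400) = 58.1 dB SPL.

58.1 dB SPL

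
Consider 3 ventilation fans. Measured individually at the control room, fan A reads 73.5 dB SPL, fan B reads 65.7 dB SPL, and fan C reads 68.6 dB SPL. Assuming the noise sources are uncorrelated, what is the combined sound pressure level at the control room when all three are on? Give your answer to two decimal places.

Incoherent sources sum as intensities:
L_total = 10·log₁₀(10^(73.5/10) + 10^(65.7/10) + 10^(68.6/10)) = 10·log₁₀(33350000) = 75.23 dB SPL.

75.23 dB SPL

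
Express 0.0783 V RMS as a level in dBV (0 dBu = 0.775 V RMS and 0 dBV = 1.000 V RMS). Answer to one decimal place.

-22.1 dBV

dBV = 20·log₁₀(V / 1.000 V).
20·log₁₀(0.0783/1.000) = -22.1 dBV.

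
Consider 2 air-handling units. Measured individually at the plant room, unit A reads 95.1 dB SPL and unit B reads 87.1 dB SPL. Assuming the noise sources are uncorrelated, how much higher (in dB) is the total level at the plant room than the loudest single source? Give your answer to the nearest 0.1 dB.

0.6 dB

Uncorrelated sources add in intensity (power), not in dB.
L_total = 10·log₁₀(10^(95.1/10) + 10^(87.1/10)) = 95.74 dB SPL.
Excess over the loudest (95.1 dB): 95.74 − 95.1 = 0.6 dB.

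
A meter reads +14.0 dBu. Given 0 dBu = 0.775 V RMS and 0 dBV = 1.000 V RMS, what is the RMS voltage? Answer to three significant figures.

V = 0.775 V × 10^(+14.0/20).
= 0.775 × 5.012 = 3.88 V.

3.88 V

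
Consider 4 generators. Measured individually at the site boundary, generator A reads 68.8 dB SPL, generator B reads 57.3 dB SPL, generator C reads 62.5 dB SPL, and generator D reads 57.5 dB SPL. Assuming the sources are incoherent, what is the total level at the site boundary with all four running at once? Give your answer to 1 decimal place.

70.2 dB SPL

Incoherent sources sum as intensities:
L_total = 10·log₁₀(10^(68.8/10) + 10^(57.3/10) + 10^(62.5/10) + 10^(57.5/10)) = 10·log₁₀(10460000) = 70.2 dB SPL.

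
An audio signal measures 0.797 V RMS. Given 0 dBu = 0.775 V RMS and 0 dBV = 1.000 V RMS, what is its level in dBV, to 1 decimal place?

dBV = 20·log₁₀(V / 1.000 V).
20·log₁₀(0.797/1.000) = -2.0 dBV.

-2.0 dBV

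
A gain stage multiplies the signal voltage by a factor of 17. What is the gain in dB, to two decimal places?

Voltage is an amplitude quantity, so gain = 20·log₁₀(V_out/V_in).
20·log₁₀(17) = 24.61 dB.

24.61 dB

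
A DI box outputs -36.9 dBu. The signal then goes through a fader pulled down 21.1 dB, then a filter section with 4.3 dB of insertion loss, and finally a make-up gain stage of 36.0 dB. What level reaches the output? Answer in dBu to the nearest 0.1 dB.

Gain stages sum in dB:
-36.9 − 21.1 − 4.3 + 36.0 = -26.3 dBu.

-26.3 dBu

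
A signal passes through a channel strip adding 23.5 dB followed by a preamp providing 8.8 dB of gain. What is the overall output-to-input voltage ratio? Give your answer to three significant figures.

41.2

Net gain = 23.5 + 8.8 = 32.3 dB.
Voltage ratio = 10^(32.3/20) = 41.2.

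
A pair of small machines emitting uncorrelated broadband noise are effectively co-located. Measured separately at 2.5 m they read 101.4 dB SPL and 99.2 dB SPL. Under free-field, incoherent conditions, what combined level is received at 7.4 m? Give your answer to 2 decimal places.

Combined at 2.5 m: 10·log₁₀(10^(101.4/10)+10^(99.2/10)) = 103.448 dB SPL.
Then apply −20·log₁₀(7.4/2.5) = -9.426 dB → 94.02 dB SPL.

94.02 dB SPL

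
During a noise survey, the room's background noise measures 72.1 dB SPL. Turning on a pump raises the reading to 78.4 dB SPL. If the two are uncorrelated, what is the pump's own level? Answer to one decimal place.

77.2 dB SPL

Background correction is a power subtraction:
L_src = 10·log₁₀(10^(78.4/10) − 10^(72.1/10)) = 10·log₁₀(52960000) = 77.2 dB SPL.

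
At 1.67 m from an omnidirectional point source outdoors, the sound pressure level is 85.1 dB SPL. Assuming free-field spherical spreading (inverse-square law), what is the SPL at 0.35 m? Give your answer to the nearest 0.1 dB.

98.7 dB SPL

Inverse-square spreading gives ΔL = −20·log₁₀(d₂/d₁).
ΔL = −20·log₁₀(0.35/1.67) = 13.57 dB, so L₂ = 85.1 + (13.57) = 98.7 dB SPL.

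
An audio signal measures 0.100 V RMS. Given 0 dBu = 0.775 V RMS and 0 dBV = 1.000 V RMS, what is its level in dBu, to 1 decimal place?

-17.8 dBu

dBu = 20·log₁₀(V / 0.775 V).
20·log₁₀(0.100/0.775) = -17.8 dBu.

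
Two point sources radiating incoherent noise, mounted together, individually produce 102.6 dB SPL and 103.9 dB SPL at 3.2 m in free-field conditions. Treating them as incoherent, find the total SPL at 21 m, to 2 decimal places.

Combined at 3.2 m: 10·log₁₀(10^(102.6/10)+10^(103.9/10)) = 106.309 dB SPL.
Then apply −20·log₁₀(21/3.2) = -16.341 dB → 89.97 dB SPL.

89.97 dB SPL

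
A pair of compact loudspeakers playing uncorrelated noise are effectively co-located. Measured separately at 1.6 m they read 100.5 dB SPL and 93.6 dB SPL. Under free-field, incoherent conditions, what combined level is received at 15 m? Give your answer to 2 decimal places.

Combined at 1.6 m: 10·log₁₀(10^(100.5/10)+10^(93.6/10)) = 101.307 dB SPL.
Then apply −20·log₁₀(15/1.6) = -19.439 dB → 81.87 dB SPL.

81.87 dB SPL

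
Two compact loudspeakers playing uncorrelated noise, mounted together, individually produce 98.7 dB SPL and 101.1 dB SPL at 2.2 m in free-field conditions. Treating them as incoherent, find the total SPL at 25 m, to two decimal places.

81.96 dB SPL

Combined at 2.2 m: 10·log₁₀(10^(98.7/10)+10^(101.1/10)) = 103.074 dB SPL.
Then apply −20·log₁₀(25/2.2) = -21.110 dB → 81.96 dB SPL.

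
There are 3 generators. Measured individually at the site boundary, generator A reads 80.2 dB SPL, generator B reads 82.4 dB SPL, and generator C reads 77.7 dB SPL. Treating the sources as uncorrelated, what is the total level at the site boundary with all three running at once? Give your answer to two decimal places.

85.28 dB SPL

Incoherent sources sum as intensities:
L_total = 10·log₁₀(10^(80.2/10) + 10^(82.4/10) + 10^(77.7/10)) = 10·log₁₀(337400000) = 85.28 dB SPL.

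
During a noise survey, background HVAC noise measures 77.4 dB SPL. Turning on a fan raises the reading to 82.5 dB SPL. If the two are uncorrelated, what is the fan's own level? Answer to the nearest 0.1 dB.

80.9 dB SPL

Subtract intensities: L_src = 10·log₁₀(10^(L_total/10) − 10^(L_bg/10)).
L_src = 10·log₁₀(10^(82.5/10) − 10^(77.4/10)) = 10·log₁₀(122900000) = 80.9 dB SPL.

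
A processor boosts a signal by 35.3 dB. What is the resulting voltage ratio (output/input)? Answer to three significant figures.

58.2

Voltage ratio = 10^(dB/20).
10^(35.3/20) = 10^(1.765) = 58.2.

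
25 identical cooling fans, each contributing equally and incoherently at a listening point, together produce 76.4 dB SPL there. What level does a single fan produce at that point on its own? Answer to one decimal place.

62.4 dB SPL

25 equal incoherent sources add 10·log₁₀(25) = 13.98 dB over one source.
L_one = 76.4 − 13.98 = 62.4 dB SPL.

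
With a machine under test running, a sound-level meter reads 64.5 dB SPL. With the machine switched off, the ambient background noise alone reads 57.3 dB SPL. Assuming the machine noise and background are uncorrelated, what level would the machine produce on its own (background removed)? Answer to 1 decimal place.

63.6 dB SPL

Subtract intensities: L_src = 10·log₁₀(10^(L_total/10) − 10^(L_bg/10)).
L_src = 10·log₁₀(10^(64.5/10) − 10^(57.3/10)) = 10·log₁₀(2281000) = 63.6 dB SPL.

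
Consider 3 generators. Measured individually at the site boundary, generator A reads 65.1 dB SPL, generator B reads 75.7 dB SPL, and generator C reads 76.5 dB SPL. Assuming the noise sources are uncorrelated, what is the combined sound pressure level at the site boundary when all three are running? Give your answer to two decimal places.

Incoherent sources sum as intensities:
L_total = 10·log₁₀(10^(65.1/10) + 10^(75.7/10) + 10^(76.5/10)) = 10·log₁₀(85060000) = 79.30 dB SPL.

79.30 dB SPL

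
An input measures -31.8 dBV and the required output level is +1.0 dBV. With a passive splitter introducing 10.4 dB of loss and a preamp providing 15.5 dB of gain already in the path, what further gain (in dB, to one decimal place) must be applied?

The required make-up gain is the shortfall in the dB sum.
G = +1.0 − (-31.8) + 10.4 − 15.5 = 27.7 dB.

27.7 dB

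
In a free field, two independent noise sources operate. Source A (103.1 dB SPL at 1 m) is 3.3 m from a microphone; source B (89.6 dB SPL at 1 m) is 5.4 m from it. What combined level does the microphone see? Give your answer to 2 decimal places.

92.80 dB SPL

At the listener: L_A = 103.1 − 20·log₁₀(3.3) = 92.730 dB; L_B = 89.6 − 20·log₁₀(5.4) = 74.952 dB.
Combined: 10·log₁₀(10^(92.730/10)+10^(74.952/10)) = 92.80 dB SPL.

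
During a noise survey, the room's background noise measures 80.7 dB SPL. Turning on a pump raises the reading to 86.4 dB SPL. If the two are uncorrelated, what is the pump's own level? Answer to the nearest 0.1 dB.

Subtract intensities: L_src = 10·log₁₀(10^(L_total/10) − 10^(L_bg/10)).
L_src = 10·log₁₀(10^(86.4/10) − 10^(80.7/10)) = 10·log₁₀(319000000) = 85.0 dB SPL.

85.0 dB SPL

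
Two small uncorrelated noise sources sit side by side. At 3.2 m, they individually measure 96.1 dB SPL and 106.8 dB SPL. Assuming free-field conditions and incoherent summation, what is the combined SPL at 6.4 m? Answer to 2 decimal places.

Combined at 3.2 m: 10·log₁₀(10^(96.1/10)+10^(106.8/10)) = 107.155 dB SPL.
Then apply −20·log₁₀(6.4/3.2) = -6.021 dB → 101.13 dB SPL.

101.13 dB SPL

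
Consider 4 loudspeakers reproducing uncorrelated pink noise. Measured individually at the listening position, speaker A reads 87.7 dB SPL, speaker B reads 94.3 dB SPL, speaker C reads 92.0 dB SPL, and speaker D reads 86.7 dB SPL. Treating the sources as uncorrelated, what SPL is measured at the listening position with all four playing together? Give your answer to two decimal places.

97.27 dB SPL

Uncorrelated sources add in intensity (power), not in dB.
L_total = 10·log₁₀(10^(87.7/10) + 10^(94.3/10) + 10^(92.0/10) + 10^(86.7/10)) = 10·log₁₀(5333000000) = 97.27 dB SPL.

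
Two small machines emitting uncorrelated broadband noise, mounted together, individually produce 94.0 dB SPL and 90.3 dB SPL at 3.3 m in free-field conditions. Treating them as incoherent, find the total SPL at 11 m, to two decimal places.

Combined at 3.3 m: 10·log₁₀(10^(94.0/10)+10^(90.3/10)) = 95.543 dB SPL.
Then apply −20·log₁₀(11/3.3) = -10.458 dB → 85.09 dB SPL.

85.09 dB SPL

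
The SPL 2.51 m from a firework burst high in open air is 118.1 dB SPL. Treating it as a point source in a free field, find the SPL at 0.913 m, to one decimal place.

For a point source in a free field, ΔL = −20·log₁₀(d₂/d₁).
ΔL = −20·log₁₀(0.913/2.51) = 8.78 dB, so L₂ = 118.1 + (8.78) = 126.9 dB SPL.

126.9 dB SPL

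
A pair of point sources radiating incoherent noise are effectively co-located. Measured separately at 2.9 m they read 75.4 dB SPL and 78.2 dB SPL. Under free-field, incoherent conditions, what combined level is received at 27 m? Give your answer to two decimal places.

Combined at 2.9 m: 10·log₁₀(10^(75.4/10)+10^(78.2/10)) = 80.032 dB SPL.
Then apply −20·log₁₀(27/2.9) = -19.379 dB → 60.65 dB SPL.

60.65 dB SPL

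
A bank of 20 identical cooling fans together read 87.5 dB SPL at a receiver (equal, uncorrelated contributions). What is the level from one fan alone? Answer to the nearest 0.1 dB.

20 equal incoherent sources add 10·log₁₀(20) = 13.01 dB over one source.
L_one = 87.5 − 13.01 = 74.5 dB SPL.

74.5 dB SPL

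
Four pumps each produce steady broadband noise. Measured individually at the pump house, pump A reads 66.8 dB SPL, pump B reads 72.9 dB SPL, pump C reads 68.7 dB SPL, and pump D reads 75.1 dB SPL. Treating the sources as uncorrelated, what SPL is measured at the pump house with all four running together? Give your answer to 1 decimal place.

Add the sources as powers (linear), then convert back to dB:
L_total = 10·log₁₀(10^(66.8/10) + 10^(72.9/10) + 10^(68.7/10) + 10^(75.1/10)) = 10·log₁₀(64060000) = 78.1 dB SPL.

78.1 dB SPL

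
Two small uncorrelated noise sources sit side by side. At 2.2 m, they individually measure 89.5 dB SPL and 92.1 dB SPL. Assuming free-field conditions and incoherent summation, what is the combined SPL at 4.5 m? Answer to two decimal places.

87.79 dB SPL

Combined at 2.2 m: 10·log₁₀(10^(89.5/10)+10^(92.1/10)) = 94.002 dB SPL.
Then apply −20·log₁₀(4.5/2.2) = -6.216 dB → 87.79 dB SPL.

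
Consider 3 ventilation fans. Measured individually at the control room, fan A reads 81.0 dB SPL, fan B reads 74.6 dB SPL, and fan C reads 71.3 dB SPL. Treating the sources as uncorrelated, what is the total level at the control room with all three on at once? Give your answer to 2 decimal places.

82.26 dB SPL

Incoherent sources sum as intensities:
L_total = 10·log₁₀(10^(81.0/10) + 10^(74.6/10) + 10^(71.3/10)) = 10·log₁₀(168200000) = 82.26 dB SPL.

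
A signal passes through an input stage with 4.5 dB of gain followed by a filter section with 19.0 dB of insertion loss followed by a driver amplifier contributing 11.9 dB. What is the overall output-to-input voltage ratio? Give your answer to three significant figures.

0.741

Net gain = 4.5 + (−19.0) + 11.9 = -2.6 dB.
Voltage ratio = 10^(-2.6/20) = 0.741.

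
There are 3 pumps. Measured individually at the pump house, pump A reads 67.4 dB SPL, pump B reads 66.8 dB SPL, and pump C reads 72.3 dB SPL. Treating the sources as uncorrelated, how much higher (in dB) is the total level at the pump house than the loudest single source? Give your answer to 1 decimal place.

Incoherent sources sum as intensities:
L_total = 10·log₁₀(10^(67.4/10) + 10^(66.8/10) + 10^(72.3/10)) = 74.36 dB SPL.
Excess over the loudest (72.3 dB): 74.36 − 72.3 = 2.1 dB.

2.1 dB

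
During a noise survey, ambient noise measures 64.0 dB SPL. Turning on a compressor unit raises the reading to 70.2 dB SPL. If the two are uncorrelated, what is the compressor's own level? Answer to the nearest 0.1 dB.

Remove the background by subtracting linear intensities:
L_src = 10·log₁₀(10^(70.2/10) − 10^(64.0/10)) = 10·log₁₀(7959000) = 69.0 dB SPL.

69.0 dB SPL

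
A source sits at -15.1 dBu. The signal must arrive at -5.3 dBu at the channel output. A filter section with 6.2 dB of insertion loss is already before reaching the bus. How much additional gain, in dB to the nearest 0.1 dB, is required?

16.0 dB

The required make-up gain is the shortfall in the dB sum.
G = -5.3 − (-15.1) + 6.2 = 16.0 dB.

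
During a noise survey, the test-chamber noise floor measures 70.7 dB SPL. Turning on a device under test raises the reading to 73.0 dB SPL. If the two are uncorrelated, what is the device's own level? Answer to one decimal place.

69.1 dB SPL

Background correction is a power subtraction:
L_src = 10·log₁₀(10^(73.0/10) − 10^(70.7/10)) = 10·log₁₀(8204000) = 69.1 dB SPL.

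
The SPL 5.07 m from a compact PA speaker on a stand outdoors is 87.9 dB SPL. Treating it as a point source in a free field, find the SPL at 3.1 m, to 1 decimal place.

Free-field point source: level drops by 20·log₁₀ of the distance ratio.
ΔL = −20·log₁₀(3.1/5.07) = 4.27 dB, so L₂ = 87.9 + (4.27) = 92.2 dB SPL.

92.2 dB SPL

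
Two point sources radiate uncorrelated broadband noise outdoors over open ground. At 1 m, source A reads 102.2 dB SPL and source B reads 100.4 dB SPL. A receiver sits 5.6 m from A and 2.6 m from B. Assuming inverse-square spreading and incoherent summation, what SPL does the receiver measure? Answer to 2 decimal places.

At the listener: L_A = 102.2 − 20·log₁₀(5.6) = 87.236 dB; L_B = 100.4 − 20·log₁₀(2.6) = 92.101 dB.
Combined: 10·log₁₀(10^(87.236/10)+10^(92.101/10)) = 93.33 dB SPL.

93.33 dB SPL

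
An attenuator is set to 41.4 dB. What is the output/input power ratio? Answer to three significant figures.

0.0000724

Power ratio = 10^(dB/10).
10^(-41.4/10) = 10^(-4.140) = 0.0000724.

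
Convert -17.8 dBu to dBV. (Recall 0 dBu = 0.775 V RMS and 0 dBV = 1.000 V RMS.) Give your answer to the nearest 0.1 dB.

-20.0 dBV

The offset between the scales is 20·log₁₀(0.775/1.000) = −2.214 dB.
So dBV = -17.8 − 2.214 = -20.0 dBV.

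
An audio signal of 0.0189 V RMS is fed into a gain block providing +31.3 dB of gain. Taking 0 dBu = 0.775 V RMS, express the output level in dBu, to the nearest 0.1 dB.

-1.0 dBu

Input level: 20·log₁₀(0.0189/0.775) = -32.26 dBu.
Output: -32.26 + 31.3 = -1.0 dBu.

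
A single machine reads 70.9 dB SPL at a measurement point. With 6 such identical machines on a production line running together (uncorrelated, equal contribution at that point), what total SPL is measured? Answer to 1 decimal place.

78.7 dB SPL

6 equal incoherent sources raise the level by 10·log₁₀(6) = 7.78 dB.
L_total = 70.9 + 7.78 = 78.7 dB SPL.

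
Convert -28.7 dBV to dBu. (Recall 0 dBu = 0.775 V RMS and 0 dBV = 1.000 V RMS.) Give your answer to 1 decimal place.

The offset between the scales is 20·log₁₀(0.775/1.000) = −2.214 dB.
So dBu = -28.7 + 2.214 = -26.5 dBu.

-26.5 dBu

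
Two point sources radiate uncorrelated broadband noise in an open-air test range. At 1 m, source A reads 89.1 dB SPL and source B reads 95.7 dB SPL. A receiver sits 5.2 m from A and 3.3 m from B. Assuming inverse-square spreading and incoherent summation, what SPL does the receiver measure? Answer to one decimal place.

85.7 dB SPL

At the listener: L_A = 89.1 − 20·log₁₀(5.2) = 74.78 dB; L_B = 95.7 − 20·log₁₀(3.3) = 85.33 dB.
Combined: 10·log₁₀(10^(74.78/10)+10^(85.33/10)) = 85.7 dB SPL.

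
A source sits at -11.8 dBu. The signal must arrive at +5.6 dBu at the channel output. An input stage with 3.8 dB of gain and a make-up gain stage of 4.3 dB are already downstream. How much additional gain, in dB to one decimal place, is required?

9.3 dB

The required make-up gain is the shortfall in the dB sum.
G = +5.6 − (-11.8) − 3.8 − 4.3 = 9.3 dB.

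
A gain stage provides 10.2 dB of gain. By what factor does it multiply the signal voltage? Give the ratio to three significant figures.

3.24

Voltage ratio = 10^(dB/20).
10^(10.2/20) = 10^(0.5100) = 3.24.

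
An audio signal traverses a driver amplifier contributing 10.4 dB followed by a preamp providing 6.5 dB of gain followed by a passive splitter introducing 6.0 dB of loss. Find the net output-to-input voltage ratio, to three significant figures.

Net gain = 10.4 + 6.5 + (−6.0) = 10.9 dB.
Voltage ratio = 10^(10.9/20) = 3.51.

3.51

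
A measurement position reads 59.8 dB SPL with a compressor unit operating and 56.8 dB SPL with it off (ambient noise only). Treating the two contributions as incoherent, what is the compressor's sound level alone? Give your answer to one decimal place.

Background correction is a power subtraction:
L_src = 10·log₁₀(10^(59.8/10) − 10^(56.8/10)) = 10·log₁₀(476400) = 56.8 dB SPL.

56.8 dB SPL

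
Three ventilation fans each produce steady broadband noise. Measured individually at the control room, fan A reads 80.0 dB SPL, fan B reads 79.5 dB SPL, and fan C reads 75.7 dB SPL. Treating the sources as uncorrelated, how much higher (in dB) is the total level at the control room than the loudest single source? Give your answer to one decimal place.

3.5 dB

Add the sources as powers (linear), then convert back to dB:
L_total = 10·log₁₀(10^(80.0/10) + 10^(79.5/10) + 10^(75.7/10)) = 83.55 dB SPL.
Excess over the loudest (80.0 dB): 83.55 − 80.0 = 3.5 dB.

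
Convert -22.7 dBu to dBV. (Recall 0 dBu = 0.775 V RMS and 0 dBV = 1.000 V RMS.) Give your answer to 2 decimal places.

-24.91 dBV

The offset between the scales is 20·log₁₀(0.775/1.000) = −2.214 dB.
So dBV = -22.7 − 2.214 = -24.91 dBV.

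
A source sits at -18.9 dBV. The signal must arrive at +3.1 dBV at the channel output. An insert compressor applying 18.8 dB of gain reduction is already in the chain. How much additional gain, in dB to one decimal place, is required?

The required make-up gain is the shortfall in the dB sum.
G = +3.1 − (-18.9) + 18.8 = 40.8 dB.

40.8 dB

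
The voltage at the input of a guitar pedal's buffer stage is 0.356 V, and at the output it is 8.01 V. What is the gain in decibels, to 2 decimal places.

27.04 dB

For a voltage ratio, dB = 20·log₁₀(V₂/V₁).
20·log₁₀(8.01/0.356) = 20·log₁₀(22.50) = 27.04 dB.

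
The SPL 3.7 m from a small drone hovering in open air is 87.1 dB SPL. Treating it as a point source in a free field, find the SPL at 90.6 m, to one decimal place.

59.3 dB SPL

Free-field point source: level drops by 20·log₁₀ of the distance ratio.
ΔL = −20·log₁₀(90.6/3.7) = -27.78 dB, so L₂ = 87.1 + (-27.78) = 59.3 dB SPL.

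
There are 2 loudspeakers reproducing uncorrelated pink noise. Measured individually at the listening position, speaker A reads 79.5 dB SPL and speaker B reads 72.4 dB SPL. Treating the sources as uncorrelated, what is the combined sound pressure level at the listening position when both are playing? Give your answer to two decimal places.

Uncorrelated sources add in intensity (power), not in dB.
L_total = 10·log₁₀(10^(79.5/10) + 10^(72.4/10)) = 10·log₁₀(106500000) = 80.27 dB SPL.

80.27 dB SPL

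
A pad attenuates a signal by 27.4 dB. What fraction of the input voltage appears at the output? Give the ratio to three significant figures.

Voltage ratio = 10^(dB/20).
10^(-27.4/20) = 10^(-1.370) = 0.0427.

0.0427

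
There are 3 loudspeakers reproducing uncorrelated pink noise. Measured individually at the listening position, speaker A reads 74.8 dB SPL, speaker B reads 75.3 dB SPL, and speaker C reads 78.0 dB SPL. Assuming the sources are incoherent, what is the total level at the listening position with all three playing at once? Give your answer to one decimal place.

Add the sources as powers (linear), then convert back to dB:
L_total = 10·log₁₀(10^(74.8/10) + 10^(75.3/10) + 10^(78.0/10)) = 10·log₁₀(127200000) = 81.0 dB SPL.

81.0 dB SPL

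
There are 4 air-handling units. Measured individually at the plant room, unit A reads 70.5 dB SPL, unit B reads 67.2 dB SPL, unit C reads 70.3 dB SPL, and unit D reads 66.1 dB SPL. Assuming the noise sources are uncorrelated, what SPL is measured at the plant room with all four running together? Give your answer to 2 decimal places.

Add the sources as powers (linear), then convert back to dB:
L_total = 10·log₁₀(10^(70.5/10) + 10^(67.2/10) + 10^(70.3/10) + 10^(66.1/10)) = 10·log₁₀(31260000) = 74.95 dB SPL.

74.95 dB SPL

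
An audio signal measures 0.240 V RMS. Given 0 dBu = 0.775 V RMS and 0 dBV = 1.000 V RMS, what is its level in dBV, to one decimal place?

-12.4 dBV

dBV = 20·log₁₀(V / 1.000 V).
20·log₁₀(0.240/1.000) = -12.4 dBV.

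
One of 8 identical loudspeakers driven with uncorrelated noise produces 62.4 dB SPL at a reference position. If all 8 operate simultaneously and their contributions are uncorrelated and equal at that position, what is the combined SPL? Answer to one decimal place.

71.4 dB SPL

8 equal incoherent sources raise the level by 10·log₁₀(8) = 9.03 dB.
L_total = 62.4 + 9.03 = 71.4 dB SPL.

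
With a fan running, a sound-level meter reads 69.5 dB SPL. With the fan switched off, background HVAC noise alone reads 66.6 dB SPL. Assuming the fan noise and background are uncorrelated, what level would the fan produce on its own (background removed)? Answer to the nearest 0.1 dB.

Subtract intensities: L_src = 10·log₁₀(10^(L_total/10) − 10^(L_bg/10)).
L_src = 10·log₁₀(10^(69.5/10) − 10^(66.6/10)) = 10·log₁₀(4342000) = 66.4 dB SPL.

66.4 dB SPL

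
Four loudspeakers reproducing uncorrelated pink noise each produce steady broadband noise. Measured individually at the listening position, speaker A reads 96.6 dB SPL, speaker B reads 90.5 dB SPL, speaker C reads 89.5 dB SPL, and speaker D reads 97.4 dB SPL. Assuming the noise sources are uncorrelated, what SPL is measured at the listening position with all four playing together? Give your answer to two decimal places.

Incoherent sources sum as intensities:
L_total = 10·log₁₀(10^(96.6/10) + 10^(90.5/10) + 10^(89.5/10) + 10^(97.4/10)) = 10·log₁₀(12080000000) = 100.82 dB SPL.

100.82 dB SPL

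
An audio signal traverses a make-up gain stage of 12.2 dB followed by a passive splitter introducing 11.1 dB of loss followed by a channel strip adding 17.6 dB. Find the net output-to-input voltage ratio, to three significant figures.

8.61

Net gain = 12.2 + (−11.1) + 17.6 = 18.7 dB.
Voltage ratio = 10^(18.7/20) = 8.61.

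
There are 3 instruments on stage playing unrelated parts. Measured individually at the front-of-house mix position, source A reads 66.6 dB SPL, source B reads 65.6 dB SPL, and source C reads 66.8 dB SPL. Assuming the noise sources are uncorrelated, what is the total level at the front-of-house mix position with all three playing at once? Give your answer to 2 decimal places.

Incoherent sources sum as intensities:
L_total = 10·log₁₀(10^(66.6/10) + 10^(65.6/10) + 10^(66.8/10)) = 10·log₁₀(12990000) = 71.14 dB SPL.

71.14 dB SPL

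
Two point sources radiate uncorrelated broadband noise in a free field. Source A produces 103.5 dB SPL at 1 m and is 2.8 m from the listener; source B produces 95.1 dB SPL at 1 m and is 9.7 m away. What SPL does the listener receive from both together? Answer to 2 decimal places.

At the listener: L_A = 103.5 − 20·log₁₀(2.8) = 94.557 dB; L_B = 95.1 − 20·log₁₀(9.7) = 75.365 dB.
Combined: 10·log₁₀(10^(94.557/10)+10^(75.365/10)) = 94.61 dB SPL.

94.61 dB SPL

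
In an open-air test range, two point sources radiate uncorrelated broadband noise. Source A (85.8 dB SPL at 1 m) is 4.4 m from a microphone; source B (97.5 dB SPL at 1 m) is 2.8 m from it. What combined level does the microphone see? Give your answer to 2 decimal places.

88.67 dB SPL

At the listener: L_A = 85.8 − 20·log₁₀(4.4) = 72.931 dB; L_B = 97.5 − 20·log₁₀(2.8) = 88.557 dB.
Combined: 10·log₁₀(10^(72.931/10)+10^(88.557/10)) = 88.67 dB SPL.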